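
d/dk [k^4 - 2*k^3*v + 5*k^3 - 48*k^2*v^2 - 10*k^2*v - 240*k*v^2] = 4*k^3 - 6*k^2*v + 15*k^2 - 96*k*v^2 - 20*k*v - 240*v^2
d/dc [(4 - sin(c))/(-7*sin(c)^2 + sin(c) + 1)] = (-7*sin(c)^2 + 56*sin(c) - 5)*cos(c)/(-7*sin(c)^2 + sin(c) + 1)^2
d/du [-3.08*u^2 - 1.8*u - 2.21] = -6.16*u - 1.8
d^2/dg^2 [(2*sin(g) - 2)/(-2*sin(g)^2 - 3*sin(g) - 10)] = 2*(4*sin(g)^5 - 22*sin(g)^4 - 146*sin(g)^3 + 65*sin(g)^2 + 286*sin(g) + 38)/(3*sin(g) - cos(2*g) + 11)^3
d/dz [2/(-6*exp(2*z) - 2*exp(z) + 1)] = (24*exp(z) + 4)*exp(z)/(6*exp(2*z) + 2*exp(z) - 1)^2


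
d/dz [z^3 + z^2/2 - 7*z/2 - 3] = 3*z^2 + z - 7/2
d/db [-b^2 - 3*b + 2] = -2*b - 3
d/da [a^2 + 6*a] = 2*a + 6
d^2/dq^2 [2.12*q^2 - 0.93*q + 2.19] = 4.24000000000000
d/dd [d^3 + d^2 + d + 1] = 3*d^2 + 2*d + 1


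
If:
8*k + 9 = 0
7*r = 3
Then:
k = -9/8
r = 3/7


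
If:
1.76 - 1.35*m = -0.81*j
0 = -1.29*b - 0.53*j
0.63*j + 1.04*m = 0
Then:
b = 0.44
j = -1.08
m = 0.65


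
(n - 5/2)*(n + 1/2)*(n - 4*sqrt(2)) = n^3 - 4*sqrt(2)*n^2 - 2*n^2 - 5*n/4 + 8*sqrt(2)*n + 5*sqrt(2)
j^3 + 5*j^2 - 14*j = j*(j - 2)*(j + 7)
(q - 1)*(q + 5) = q^2 + 4*q - 5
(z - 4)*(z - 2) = z^2 - 6*z + 8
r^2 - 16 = (r - 4)*(r + 4)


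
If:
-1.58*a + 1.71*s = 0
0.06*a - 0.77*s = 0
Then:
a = 0.00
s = 0.00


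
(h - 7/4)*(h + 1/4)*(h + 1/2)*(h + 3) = h^4 + 2*h^3 - 67*h^2/16 - 121*h/32 - 21/32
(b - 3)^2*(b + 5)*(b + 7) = b^4 + 6*b^3 - 28*b^2 - 102*b + 315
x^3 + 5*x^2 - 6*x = x*(x - 1)*(x + 6)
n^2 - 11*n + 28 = (n - 7)*(n - 4)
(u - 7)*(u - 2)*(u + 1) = u^3 - 8*u^2 + 5*u + 14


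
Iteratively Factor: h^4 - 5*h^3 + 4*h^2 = (h)*(h^3 - 5*h^2 + 4*h) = h*(h - 1)*(h^2 - 4*h) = h*(h - 4)*(h - 1)*(h)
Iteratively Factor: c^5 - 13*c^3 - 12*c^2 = (c + 3)*(c^4 - 3*c^3 - 4*c^2) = (c - 4)*(c + 3)*(c^3 + c^2) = (c - 4)*(c + 1)*(c + 3)*(c^2) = c*(c - 4)*(c + 1)*(c + 3)*(c)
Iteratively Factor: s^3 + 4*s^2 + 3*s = (s + 1)*(s^2 + 3*s) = (s + 1)*(s + 3)*(s)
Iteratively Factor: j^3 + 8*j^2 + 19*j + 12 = (j + 4)*(j^2 + 4*j + 3) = (j + 1)*(j + 4)*(j + 3)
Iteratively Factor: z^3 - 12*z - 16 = (z + 2)*(z^2 - 2*z - 8) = (z + 2)^2*(z - 4)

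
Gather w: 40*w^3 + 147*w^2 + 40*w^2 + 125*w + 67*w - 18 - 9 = 40*w^3 + 187*w^2 + 192*w - 27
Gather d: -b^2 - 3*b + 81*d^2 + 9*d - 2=-b^2 - 3*b + 81*d^2 + 9*d - 2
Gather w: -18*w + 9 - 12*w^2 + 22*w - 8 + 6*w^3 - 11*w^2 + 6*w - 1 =6*w^3 - 23*w^2 + 10*w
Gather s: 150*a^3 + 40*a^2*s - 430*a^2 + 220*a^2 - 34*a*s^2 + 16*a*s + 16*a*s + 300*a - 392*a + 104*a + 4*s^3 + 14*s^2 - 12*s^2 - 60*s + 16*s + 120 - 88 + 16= 150*a^3 - 210*a^2 + 12*a + 4*s^3 + s^2*(2 - 34*a) + s*(40*a^2 + 32*a - 44) + 48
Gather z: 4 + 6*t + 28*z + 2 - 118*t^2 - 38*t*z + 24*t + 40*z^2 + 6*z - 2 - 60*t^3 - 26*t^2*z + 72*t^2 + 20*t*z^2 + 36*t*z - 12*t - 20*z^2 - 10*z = -60*t^3 - 46*t^2 + 18*t + z^2*(20*t + 20) + z*(-26*t^2 - 2*t + 24) + 4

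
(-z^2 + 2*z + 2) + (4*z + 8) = -z^2 + 6*z + 10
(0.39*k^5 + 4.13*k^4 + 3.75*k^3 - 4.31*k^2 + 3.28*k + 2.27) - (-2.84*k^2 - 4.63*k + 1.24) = 0.39*k^5 + 4.13*k^4 + 3.75*k^3 - 1.47*k^2 + 7.91*k + 1.03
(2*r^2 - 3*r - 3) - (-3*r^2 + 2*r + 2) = 5*r^2 - 5*r - 5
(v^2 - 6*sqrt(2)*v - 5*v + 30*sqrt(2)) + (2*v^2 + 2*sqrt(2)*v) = 3*v^2 - 4*sqrt(2)*v - 5*v + 30*sqrt(2)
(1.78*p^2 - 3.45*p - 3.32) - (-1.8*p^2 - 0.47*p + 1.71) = 3.58*p^2 - 2.98*p - 5.03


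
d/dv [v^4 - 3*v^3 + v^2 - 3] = v*(4*v^2 - 9*v + 2)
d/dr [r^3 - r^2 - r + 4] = 3*r^2 - 2*r - 1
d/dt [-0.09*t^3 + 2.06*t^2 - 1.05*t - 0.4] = -0.27*t^2 + 4.12*t - 1.05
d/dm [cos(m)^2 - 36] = -sin(2*m)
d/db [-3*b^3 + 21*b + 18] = 21 - 9*b^2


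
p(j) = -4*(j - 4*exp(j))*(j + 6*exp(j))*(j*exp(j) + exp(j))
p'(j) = -4*(1 - 4*exp(j))*(j + 6*exp(j))*(j*exp(j) + exp(j)) - 4*(j - 4*exp(j))*(j + 6*exp(j))*(j*exp(j) + 2*exp(j)) - 4*(j - 4*exp(j))*(j*exp(j) + exp(j))*(6*exp(j) + 1) = 4*(-j^3 - 4*j^2*exp(j) - 4*j^2 + 72*j*exp(2*j) - 8*j*exp(j) - 2*j + 96*exp(2*j) - 2*exp(j))*exp(j)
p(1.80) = 57818.87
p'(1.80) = 194957.20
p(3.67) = 26891424.96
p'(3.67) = 86600667.48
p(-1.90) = 1.35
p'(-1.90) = -2.92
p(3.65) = 25213756.76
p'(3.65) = 81223355.38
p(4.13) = 117708102.91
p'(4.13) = 376598964.55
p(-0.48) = 12.30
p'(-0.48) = 60.00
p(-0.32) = 25.71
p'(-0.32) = 112.83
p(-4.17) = 3.38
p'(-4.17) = 0.66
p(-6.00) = 1.78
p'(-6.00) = 0.83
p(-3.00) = 3.44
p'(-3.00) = -0.80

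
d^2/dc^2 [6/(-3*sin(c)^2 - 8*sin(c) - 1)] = 12*(18*sin(c)^4 + 36*sin(c)^3 - sin(c)^2 - 76*sin(c) - 61)/(3*sin(c)^2 + 8*sin(c) + 1)^3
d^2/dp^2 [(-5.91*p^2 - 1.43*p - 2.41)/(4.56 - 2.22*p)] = (298.487592 - 1.4210854715202e-14*p^2)/(10.941048*p^3 - 67.420512*p^2 + 138.485376*p - 94.818816)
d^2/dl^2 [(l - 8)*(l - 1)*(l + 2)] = 6*l - 14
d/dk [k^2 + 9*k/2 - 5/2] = 2*k + 9/2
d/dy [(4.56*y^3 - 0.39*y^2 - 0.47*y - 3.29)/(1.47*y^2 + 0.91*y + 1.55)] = (6.7032*y^4 + 8.2992*y^3 + 21.54*y^2 + 8.4636*y + 2.2654)/(2.1609*y^4 + 2.6754*y^3 + 5.3851*y^2 + 2.821*y + 2.4025)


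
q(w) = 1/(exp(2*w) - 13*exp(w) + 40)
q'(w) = (-2*exp(2*w) + 13*exp(w))/(exp(2*w) - 13*exp(w) + 40)^2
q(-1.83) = 0.03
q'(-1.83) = 0.00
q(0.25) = 0.04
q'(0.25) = 0.02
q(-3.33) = 0.03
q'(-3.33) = 0.00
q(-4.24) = 0.03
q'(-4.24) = 0.00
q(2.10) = 1.90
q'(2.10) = -98.31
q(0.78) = 0.06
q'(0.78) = 0.07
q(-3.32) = 0.03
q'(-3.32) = 0.00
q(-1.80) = 0.03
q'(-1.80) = 0.00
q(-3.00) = 0.03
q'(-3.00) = 0.00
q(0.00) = 0.04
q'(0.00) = 0.01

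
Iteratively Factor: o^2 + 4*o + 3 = (o + 1)*(o + 3)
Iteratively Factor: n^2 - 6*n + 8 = (n - 4)*(n - 2)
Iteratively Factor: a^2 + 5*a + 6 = (a + 2)*(a + 3)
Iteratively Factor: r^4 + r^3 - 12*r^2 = (r)*(r^3 + r^2 - 12*r) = r^2*(r^2 + r - 12) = r^2*(r - 3)*(r + 4)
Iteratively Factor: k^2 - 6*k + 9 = (k - 3)*(k - 3)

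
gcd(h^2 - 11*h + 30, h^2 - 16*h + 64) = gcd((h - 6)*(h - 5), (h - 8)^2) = 1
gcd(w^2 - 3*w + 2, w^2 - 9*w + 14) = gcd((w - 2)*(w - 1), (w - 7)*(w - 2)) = w - 2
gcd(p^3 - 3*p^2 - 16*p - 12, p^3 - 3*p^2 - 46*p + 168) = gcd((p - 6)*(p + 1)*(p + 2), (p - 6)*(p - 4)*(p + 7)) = p - 6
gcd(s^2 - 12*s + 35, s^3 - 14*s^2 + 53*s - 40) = s - 5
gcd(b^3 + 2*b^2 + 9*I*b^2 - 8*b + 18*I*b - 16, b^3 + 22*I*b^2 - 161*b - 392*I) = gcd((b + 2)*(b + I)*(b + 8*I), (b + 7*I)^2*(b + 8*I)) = b + 8*I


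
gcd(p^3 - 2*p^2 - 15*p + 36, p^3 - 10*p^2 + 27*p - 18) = p - 3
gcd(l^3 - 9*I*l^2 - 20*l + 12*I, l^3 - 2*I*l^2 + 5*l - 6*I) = l - I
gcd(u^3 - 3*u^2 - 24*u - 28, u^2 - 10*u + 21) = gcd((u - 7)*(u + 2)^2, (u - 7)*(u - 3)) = u - 7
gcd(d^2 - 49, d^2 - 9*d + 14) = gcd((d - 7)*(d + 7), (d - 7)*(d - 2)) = d - 7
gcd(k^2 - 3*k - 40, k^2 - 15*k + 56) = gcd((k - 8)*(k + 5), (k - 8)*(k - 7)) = k - 8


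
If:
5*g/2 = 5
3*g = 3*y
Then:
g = 2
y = 2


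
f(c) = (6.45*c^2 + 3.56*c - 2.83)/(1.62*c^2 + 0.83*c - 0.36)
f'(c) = (-3.24*c - 0.83)*(6.45*c^2 + 3.56*c - 2.83)/(1.62*c^2 + 0.83*c - 0.36)^2 + (12.9*c + 3.56)/(1.62*c^2 + 0.83*c - 0.36) = (-0.413700000000002*c^2 + 4.5252*c + 1.0673)/(2.6244*c^4 + 2.6892*c^3 - 0.4775*c^2 - 0.5976*c + 0.1296)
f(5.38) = 3.98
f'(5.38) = 0.01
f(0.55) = 1.84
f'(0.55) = 9.97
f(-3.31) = 3.83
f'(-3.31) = -0.09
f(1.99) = 3.87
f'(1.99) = 0.14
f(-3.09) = 3.81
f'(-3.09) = -0.11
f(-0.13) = 7.23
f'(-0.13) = 2.43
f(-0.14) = 7.20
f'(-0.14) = 2.15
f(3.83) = 3.97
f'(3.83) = 0.02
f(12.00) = 3.99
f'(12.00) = -0.00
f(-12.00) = 3.96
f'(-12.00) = -0.00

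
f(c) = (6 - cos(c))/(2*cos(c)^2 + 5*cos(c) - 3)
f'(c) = (6 - cos(c))*(4*sin(c)*cos(c) + 5*sin(c))/(2*cos(c)^2 + 5*cos(c) - 3)^2 + sin(c)/(2*cos(c)^2 + 5*cos(c) - 3) = (24*cos(c) - cos(2*c) + 26)*sin(c)/(5*cos(c) + cos(2*c) - 2)^2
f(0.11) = 1.27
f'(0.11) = 0.34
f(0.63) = 2.21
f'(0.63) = 4.83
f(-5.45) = 4.20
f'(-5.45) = 19.47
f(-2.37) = -1.21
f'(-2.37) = -0.20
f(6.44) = 1.29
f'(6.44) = 0.50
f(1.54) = -2.10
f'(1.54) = 3.43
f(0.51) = 1.78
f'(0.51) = 2.72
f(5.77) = 1.78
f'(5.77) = -2.76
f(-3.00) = -1.17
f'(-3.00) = -0.00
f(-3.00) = -1.17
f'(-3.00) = -0.00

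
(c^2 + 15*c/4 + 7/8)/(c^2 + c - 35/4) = (4*c + 1)/(2*(2*c - 5))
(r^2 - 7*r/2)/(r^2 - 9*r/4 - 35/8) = 4*r/(4*r + 5)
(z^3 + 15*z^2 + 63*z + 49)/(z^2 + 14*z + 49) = z + 1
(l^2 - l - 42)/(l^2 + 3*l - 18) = (l - 7)/(l - 3)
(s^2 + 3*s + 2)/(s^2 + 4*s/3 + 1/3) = 3*(s + 2)/(3*s + 1)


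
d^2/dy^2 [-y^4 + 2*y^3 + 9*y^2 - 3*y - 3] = -12*y^2 + 12*y + 18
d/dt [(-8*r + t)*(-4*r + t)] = -12*r + 2*t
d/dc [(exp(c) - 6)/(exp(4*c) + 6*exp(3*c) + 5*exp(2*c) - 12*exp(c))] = (-3*exp(4*c) + 12*exp(3*c) + 103*exp(2*c) + 60*exp(c) - 72)*exp(-c)/(exp(6*c) + 12*exp(5*c) + 46*exp(4*c) + 36*exp(3*c) - 119*exp(2*c) - 120*exp(c) + 144)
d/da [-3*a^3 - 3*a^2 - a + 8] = -9*a^2 - 6*a - 1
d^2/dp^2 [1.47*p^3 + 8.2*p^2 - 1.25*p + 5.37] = 8.82*p + 16.4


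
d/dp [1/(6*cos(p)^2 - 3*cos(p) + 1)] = 3*(4*cos(p) - 1)*sin(p)/(6*cos(p)^2 - 3*cos(p) + 1)^2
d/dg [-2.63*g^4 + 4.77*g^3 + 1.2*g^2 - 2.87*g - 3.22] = -10.52*g^3 + 14.31*g^2 + 2.4*g - 2.87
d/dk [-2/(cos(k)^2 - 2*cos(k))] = 4*(sin(k)/cos(k)^2 - tan(k))/(cos(k) - 2)^2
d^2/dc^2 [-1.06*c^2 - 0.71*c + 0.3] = -2.12000000000000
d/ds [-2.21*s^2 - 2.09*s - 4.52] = -4.42*s - 2.09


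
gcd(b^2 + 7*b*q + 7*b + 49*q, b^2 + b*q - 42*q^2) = b + 7*q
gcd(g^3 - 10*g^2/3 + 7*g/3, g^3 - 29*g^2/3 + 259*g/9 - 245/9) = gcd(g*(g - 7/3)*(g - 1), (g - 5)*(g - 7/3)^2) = g - 7/3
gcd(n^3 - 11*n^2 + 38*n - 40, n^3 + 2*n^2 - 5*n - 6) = n - 2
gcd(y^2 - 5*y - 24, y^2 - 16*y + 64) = y - 8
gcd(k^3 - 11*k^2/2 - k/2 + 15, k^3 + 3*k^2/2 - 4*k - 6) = k^2 - k/2 - 3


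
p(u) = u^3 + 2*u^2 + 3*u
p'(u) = 3*u^2 + 4*u + 3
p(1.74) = 16.54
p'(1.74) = 19.04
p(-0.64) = -1.36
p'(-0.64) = 1.67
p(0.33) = 1.24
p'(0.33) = 4.65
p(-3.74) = -35.56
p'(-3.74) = 30.00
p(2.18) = 26.41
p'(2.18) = 25.98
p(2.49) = 35.31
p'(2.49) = 31.56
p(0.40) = 1.58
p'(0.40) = 5.08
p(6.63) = 399.24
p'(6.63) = 161.39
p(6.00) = 306.00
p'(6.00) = 135.00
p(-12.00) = -1476.00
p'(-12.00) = 387.00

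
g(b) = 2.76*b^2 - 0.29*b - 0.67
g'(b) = 5.52*b - 0.29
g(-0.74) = 1.06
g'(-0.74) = -4.37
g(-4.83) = 65.12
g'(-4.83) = -26.95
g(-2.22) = 13.58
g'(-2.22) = -12.54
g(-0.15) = -0.56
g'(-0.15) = -1.12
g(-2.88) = 23.06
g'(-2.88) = -16.19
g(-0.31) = -0.31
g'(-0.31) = -2.00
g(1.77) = 7.46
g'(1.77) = 9.48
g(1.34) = 3.90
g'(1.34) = 7.11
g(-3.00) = 25.04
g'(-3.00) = -16.85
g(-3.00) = 25.04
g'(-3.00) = -16.85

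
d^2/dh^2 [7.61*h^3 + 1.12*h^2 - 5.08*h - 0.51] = 45.66*h + 2.24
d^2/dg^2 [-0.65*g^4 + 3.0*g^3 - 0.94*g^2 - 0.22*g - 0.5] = -7.8*g^2 + 18.0*g - 1.88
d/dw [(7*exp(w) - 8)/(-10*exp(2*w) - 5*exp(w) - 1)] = (70*exp(2*w) - 160*exp(w) - 47)*exp(w)/(100*exp(4*w) + 100*exp(3*w) + 45*exp(2*w) + 10*exp(w) + 1)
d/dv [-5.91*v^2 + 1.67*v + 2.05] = 1.67 - 11.82*v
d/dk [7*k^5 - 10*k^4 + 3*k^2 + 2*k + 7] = 35*k^4 - 40*k^3 + 6*k + 2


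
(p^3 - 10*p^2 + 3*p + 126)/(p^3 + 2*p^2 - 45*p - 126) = (p - 6)/(p + 6)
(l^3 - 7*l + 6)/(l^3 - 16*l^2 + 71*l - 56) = (l^2 + l - 6)/(l^2 - 15*l + 56)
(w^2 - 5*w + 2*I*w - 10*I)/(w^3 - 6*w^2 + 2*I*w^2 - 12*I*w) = (w - 5)/(w*(w - 6))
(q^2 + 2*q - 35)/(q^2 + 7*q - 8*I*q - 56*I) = (q - 5)/(q - 8*I)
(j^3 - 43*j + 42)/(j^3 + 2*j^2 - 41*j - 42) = (j - 1)/(j + 1)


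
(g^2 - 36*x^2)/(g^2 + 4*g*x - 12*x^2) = (-g + 6*x)/(-g + 2*x)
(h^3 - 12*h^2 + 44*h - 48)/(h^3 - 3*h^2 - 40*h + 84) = (h^2 - 10*h + 24)/(h^2 - h - 42)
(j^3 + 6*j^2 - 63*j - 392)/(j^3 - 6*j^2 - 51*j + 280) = (j + 7)/(j - 5)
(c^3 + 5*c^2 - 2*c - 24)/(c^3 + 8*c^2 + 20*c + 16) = (c^2 + c - 6)/(c^2 + 4*c + 4)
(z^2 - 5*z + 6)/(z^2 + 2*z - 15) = (z - 2)/(z + 5)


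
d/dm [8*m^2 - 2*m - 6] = 16*m - 2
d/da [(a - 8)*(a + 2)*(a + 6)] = 3*a^2 - 52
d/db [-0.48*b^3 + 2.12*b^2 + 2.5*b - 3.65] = -1.44*b^2 + 4.24*b + 2.5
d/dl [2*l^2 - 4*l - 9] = 4*l - 4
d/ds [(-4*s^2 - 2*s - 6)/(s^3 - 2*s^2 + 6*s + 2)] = 2*(2*s^4 + 2*s^3 - 5*s^2 - 20*s + 16)/(s^6 - 4*s^5 + 16*s^4 - 20*s^3 + 28*s^2 + 24*s + 4)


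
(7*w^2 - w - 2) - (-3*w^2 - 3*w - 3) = 10*w^2 + 2*w + 1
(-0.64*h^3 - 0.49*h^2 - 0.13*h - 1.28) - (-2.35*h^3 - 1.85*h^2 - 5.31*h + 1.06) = 1.71*h^3 + 1.36*h^2 + 5.18*h - 2.34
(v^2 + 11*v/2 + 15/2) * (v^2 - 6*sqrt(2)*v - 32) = v^4 - 6*sqrt(2)*v^3 + 11*v^3/2 - 33*sqrt(2)*v^2 - 49*v^2/2 - 176*v - 45*sqrt(2)*v - 240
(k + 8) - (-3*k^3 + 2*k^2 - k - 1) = 3*k^3 - 2*k^2 + 2*k + 9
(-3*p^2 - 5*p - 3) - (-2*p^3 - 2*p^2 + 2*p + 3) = 2*p^3 - p^2 - 7*p - 6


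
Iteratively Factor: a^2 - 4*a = (a - 4)*(a)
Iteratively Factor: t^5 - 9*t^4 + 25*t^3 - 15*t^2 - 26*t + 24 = (t - 3)*(t^4 - 6*t^3 + 7*t^2 + 6*t - 8) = (t - 3)*(t - 2)*(t^3 - 4*t^2 - t + 4) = (t - 3)*(t - 2)*(t - 1)*(t^2 - 3*t - 4) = (t - 4)*(t - 3)*(t - 2)*(t - 1)*(t + 1)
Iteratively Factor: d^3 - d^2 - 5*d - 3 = (d + 1)*(d^2 - 2*d - 3) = (d + 1)^2*(d - 3)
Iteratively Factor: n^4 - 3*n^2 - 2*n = (n)*(n^3 - 3*n - 2) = n*(n + 1)*(n^2 - n - 2) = n*(n - 2)*(n + 1)*(n + 1)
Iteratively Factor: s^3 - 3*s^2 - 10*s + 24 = (s - 4)*(s^2 + s - 6) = (s - 4)*(s + 3)*(s - 2)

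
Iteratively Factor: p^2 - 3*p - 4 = (p - 4)*(p + 1)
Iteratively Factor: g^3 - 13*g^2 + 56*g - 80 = (g - 4)*(g^2 - 9*g + 20) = (g - 4)^2*(g - 5)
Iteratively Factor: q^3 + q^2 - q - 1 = (q - 1)*(q^2 + 2*q + 1) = (q - 1)*(q + 1)*(q + 1)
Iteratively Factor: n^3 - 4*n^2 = (n)*(n^2 - 4*n) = n^2*(n - 4)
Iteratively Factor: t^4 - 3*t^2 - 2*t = (t + 1)*(t^3 - t^2 - 2*t) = (t + 1)^2*(t^2 - 2*t) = t*(t + 1)^2*(t - 2)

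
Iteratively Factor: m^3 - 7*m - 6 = (m + 1)*(m^2 - m - 6) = (m + 1)*(m + 2)*(m - 3)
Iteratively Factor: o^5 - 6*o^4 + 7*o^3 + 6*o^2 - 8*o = (o - 2)*(o^4 - 4*o^3 - o^2 + 4*o) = (o - 4)*(o - 2)*(o^3 - o) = (o - 4)*(o - 2)*(o - 1)*(o^2 + o) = o*(o - 4)*(o - 2)*(o - 1)*(o + 1)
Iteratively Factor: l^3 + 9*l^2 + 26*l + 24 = (l + 2)*(l^2 + 7*l + 12) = (l + 2)*(l + 4)*(l + 3)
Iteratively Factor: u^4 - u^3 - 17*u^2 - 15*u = (u + 3)*(u^3 - 4*u^2 - 5*u) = (u - 5)*(u + 3)*(u^2 + u) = (u - 5)*(u + 1)*(u + 3)*(u)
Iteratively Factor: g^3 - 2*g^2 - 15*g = (g - 5)*(g^2 + 3*g) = (g - 5)*(g + 3)*(g)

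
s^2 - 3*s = s*(s - 3)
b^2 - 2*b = b*(b - 2)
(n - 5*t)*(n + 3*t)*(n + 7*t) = n^3 + 5*n^2*t - 29*n*t^2 - 105*t^3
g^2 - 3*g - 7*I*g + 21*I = (g - 3)*(g - 7*I)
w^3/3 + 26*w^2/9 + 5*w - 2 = (w/3 + 1)*(w - 1/3)*(w + 6)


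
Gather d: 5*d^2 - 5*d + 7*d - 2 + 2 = 5*d^2 + 2*d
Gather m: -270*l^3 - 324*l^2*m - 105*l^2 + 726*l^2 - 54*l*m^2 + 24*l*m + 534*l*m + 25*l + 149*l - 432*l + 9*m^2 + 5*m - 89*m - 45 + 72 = -270*l^3 + 621*l^2 - 258*l + m^2*(9 - 54*l) + m*(-324*l^2 + 558*l - 84) + 27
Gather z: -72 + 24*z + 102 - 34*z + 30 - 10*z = 60 - 20*z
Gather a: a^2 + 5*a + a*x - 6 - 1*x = a^2 + a*(x + 5) - x - 6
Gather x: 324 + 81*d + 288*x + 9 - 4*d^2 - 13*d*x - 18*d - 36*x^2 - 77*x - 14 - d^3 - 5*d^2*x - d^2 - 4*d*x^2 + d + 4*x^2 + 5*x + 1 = -d^3 - 5*d^2 + 64*d + x^2*(-4*d - 32) + x*(-5*d^2 - 13*d + 216) + 320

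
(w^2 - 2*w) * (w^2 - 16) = w^4 - 2*w^3 - 16*w^2 + 32*w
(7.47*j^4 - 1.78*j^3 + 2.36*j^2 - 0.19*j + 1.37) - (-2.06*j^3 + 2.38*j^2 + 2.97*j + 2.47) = 7.47*j^4 + 0.28*j^3 - 0.02*j^2 - 3.16*j - 1.1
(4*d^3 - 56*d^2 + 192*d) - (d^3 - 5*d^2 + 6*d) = 3*d^3 - 51*d^2 + 186*d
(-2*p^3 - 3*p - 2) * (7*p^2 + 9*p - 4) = -14*p^5 - 18*p^4 - 13*p^3 - 41*p^2 - 6*p + 8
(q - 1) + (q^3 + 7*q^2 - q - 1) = q^3 + 7*q^2 - 2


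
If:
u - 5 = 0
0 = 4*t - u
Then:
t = 5/4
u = 5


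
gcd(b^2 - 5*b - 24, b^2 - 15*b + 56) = b - 8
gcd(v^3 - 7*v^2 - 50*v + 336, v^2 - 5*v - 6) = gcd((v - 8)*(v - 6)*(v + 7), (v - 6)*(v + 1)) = v - 6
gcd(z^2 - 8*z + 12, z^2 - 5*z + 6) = z - 2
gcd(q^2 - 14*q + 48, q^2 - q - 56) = q - 8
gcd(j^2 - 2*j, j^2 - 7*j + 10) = j - 2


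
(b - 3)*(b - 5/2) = b^2 - 11*b/2 + 15/2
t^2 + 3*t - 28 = (t - 4)*(t + 7)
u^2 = u^2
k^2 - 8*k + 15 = (k - 5)*(k - 3)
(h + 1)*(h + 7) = h^2 + 8*h + 7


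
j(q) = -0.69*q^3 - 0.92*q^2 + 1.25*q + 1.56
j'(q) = -2.07*q^2 - 1.84*q + 1.25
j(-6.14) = 118.92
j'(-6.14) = -65.49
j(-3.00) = 8.16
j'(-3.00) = -11.86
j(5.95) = -168.92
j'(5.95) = -82.98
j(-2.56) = 3.91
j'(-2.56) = -7.61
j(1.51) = -1.03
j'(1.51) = -6.25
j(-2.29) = 2.16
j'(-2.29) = -5.39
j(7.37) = -315.42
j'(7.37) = -124.75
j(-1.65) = 0.09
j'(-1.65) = -1.35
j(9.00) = -564.72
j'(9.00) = -182.98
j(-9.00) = 418.80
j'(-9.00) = -149.86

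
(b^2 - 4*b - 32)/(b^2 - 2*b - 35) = (-b^2 + 4*b + 32)/(-b^2 + 2*b + 35)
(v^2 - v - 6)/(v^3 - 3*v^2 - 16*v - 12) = (v - 3)/(v^2 - 5*v - 6)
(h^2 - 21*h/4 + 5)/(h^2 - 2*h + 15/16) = 4*(h - 4)/(4*h - 3)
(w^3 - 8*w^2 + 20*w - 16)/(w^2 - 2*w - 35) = (-w^3 + 8*w^2 - 20*w + 16)/(-w^2 + 2*w + 35)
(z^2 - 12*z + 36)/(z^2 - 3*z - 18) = (z - 6)/(z + 3)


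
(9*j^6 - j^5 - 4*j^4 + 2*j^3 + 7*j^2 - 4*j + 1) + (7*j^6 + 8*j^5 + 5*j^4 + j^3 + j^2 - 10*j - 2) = 16*j^6 + 7*j^5 + j^4 + 3*j^3 + 8*j^2 - 14*j - 1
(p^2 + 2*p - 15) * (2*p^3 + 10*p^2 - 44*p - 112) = 2*p^5 + 14*p^4 - 54*p^3 - 350*p^2 + 436*p + 1680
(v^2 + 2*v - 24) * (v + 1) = v^3 + 3*v^2 - 22*v - 24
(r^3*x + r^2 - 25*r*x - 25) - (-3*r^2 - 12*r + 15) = r^3*x + 4*r^2 - 25*r*x + 12*r - 40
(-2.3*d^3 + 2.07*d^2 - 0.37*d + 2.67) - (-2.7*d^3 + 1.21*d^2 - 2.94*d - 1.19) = 0.4*d^3 + 0.86*d^2 + 2.57*d + 3.86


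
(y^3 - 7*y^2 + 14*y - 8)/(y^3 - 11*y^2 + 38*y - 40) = (y - 1)/(y - 5)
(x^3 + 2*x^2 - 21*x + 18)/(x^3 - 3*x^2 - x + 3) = (x + 6)/(x + 1)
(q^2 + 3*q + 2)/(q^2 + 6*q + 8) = (q + 1)/(q + 4)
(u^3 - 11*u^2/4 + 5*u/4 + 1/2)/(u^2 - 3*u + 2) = u + 1/4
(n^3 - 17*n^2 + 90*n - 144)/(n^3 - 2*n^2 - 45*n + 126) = (n - 8)/(n + 7)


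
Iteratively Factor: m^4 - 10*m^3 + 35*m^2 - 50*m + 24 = (m - 2)*(m^3 - 8*m^2 + 19*m - 12) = (m - 4)*(m - 2)*(m^2 - 4*m + 3) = (m - 4)*(m - 2)*(m - 1)*(m - 3)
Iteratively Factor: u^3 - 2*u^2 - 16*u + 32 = (u - 4)*(u^2 + 2*u - 8) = (u - 4)*(u - 2)*(u + 4)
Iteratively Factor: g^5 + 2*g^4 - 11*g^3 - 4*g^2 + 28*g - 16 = (g - 1)*(g^4 + 3*g^3 - 8*g^2 - 12*g + 16) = (g - 1)^2*(g^3 + 4*g^2 - 4*g - 16) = (g - 1)^2*(g + 4)*(g^2 - 4) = (g - 1)^2*(g + 2)*(g + 4)*(g - 2)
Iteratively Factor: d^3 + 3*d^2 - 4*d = (d + 4)*(d^2 - d) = d*(d + 4)*(d - 1)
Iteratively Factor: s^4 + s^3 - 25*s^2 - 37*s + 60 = (s - 1)*(s^3 + 2*s^2 - 23*s - 60) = (s - 1)*(s + 4)*(s^2 - 2*s - 15) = (s - 1)*(s + 3)*(s + 4)*(s - 5)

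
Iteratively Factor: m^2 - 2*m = (m)*(m - 2)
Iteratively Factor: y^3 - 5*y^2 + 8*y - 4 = (y - 2)*(y^2 - 3*y + 2) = (y - 2)^2*(y - 1)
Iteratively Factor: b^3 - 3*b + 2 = (b - 1)*(b^2 + b - 2) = (b - 1)*(b + 2)*(b - 1)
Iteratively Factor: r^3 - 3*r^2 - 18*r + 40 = (r - 2)*(r^2 - r - 20) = (r - 2)*(r + 4)*(r - 5)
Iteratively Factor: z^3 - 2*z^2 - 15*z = (z - 5)*(z^2 + 3*z) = z*(z - 5)*(z + 3)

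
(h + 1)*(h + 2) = h^2 + 3*h + 2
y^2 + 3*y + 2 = (y + 1)*(y + 2)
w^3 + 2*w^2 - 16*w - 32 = (w - 4)*(w + 2)*(w + 4)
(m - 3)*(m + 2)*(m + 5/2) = m^3 + 3*m^2/2 - 17*m/2 - 15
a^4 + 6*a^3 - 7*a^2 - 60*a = a*(a - 3)*(a + 4)*(a + 5)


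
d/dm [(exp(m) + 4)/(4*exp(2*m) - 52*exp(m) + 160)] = (-(exp(m) + 4)*(2*exp(m) - 13) + exp(2*m) - 13*exp(m) + 40)*exp(m)/(4*(exp(2*m) - 13*exp(m) + 40)^2)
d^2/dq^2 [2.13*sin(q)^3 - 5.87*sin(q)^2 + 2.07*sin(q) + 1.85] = -3.6675*sin(q) + 4.7925*sin(3*q) - 11.74*cos(2*q)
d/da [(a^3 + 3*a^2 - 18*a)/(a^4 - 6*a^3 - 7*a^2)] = (-a^4 - 6*a^3 + 65*a^2 - 216*a - 126)/(a^2*(a^4 - 12*a^3 + 22*a^2 + 84*a + 49))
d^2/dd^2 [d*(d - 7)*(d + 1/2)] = 6*d - 13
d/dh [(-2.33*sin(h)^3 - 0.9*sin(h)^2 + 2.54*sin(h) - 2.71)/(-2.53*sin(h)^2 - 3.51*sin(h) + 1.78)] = (5.8949*sin(h)^4 + 16.3566*sin(h)^3 - 2.857*sin(h)^2 - 16.9166*sin(h) - 4.9909)*cos(h)/(6.4009*sin(h)^4 + 17.7606*sin(h)^3 + 3.3133*sin(h)^2 - 12.4956*sin(h) + 3.1684)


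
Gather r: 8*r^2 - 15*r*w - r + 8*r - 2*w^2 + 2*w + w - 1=8*r^2 + r*(7 - 15*w) - 2*w^2 + 3*w - 1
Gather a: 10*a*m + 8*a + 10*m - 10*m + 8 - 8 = a*(10*m + 8)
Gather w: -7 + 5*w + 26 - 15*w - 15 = 4 - 10*w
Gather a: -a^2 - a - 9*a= -a^2 - 10*a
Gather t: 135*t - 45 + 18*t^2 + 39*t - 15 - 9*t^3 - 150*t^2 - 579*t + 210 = -9*t^3 - 132*t^2 - 405*t + 150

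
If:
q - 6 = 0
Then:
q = 6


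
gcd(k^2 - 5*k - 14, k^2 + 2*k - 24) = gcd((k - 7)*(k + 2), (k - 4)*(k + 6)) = 1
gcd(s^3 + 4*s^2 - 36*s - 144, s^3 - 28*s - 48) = s^2 - 2*s - 24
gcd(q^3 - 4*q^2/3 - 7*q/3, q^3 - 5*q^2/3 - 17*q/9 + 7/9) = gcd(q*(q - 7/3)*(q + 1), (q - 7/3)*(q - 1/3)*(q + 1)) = q^2 - 4*q/3 - 7/3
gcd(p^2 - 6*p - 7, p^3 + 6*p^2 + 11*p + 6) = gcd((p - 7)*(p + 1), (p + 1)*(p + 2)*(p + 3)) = p + 1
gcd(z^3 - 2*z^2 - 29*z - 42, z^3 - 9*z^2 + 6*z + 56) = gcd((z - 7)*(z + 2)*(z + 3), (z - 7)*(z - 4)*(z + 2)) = z^2 - 5*z - 14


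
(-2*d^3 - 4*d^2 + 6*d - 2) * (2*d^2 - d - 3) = -4*d^5 - 6*d^4 + 22*d^3 + 2*d^2 - 16*d + 6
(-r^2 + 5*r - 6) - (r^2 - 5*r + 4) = -2*r^2 + 10*r - 10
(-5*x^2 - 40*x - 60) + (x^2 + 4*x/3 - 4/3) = -4*x^2 - 116*x/3 - 184/3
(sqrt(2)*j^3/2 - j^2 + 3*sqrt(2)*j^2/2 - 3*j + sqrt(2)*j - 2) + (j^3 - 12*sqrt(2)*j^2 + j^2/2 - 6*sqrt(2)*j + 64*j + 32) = sqrt(2)*j^3/2 + j^3 - 21*sqrt(2)*j^2/2 - j^2/2 - 5*sqrt(2)*j + 61*j + 30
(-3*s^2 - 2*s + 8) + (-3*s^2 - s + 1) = -6*s^2 - 3*s + 9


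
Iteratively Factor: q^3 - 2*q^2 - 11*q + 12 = (q - 1)*(q^2 - q - 12) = (q - 4)*(q - 1)*(q + 3)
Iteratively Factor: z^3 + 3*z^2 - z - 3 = (z + 1)*(z^2 + 2*z - 3) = (z + 1)*(z + 3)*(z - 1)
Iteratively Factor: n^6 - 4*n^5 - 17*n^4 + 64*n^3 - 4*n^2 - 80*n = (n - 5)*(n^5 + n^4 - 12*n^3 + 4*n^2 + 16*n) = (n - 5)*(n - 2)*(n^4 + 3*n^3 - 6*n^2 - 8*n) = n*(n - 5)*(n - 2)*(n^3 + 3*n^2 - 6*n - 8) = n*(n - 5)*(n - 2)^2*(n^2 + 5*n + 4) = n*(n - 5)*(n - 2)^2*(n + 4)*(n + 1)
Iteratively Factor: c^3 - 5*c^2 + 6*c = (c)*(c^2 - 5*c + 6) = c*(c - 3)*(c - 2)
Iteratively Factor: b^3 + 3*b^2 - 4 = (b + 2)*(b^2 + b - 2) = (b + 2)^2*(b - 1)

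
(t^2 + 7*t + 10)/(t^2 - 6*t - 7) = (t^2 + 7*t + 10)/(t^2 - 6*t - 7)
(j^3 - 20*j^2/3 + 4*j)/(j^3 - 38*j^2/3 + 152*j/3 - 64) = j*(3*j - 2)/(3*j^2 - 20*j + 32)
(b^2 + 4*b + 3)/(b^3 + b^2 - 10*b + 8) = (b^2 + 4*b + 3)/(b^3 + b^2 - 10*b + 8)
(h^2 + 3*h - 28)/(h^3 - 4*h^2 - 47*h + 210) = (h - 4)/(h^2 - 11*h + 30)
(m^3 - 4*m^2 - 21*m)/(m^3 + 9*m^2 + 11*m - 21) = m*(m - 7)/(m^2 + 6*m - 7)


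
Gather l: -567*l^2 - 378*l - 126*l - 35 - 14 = -567*l^2 - 504*l - 49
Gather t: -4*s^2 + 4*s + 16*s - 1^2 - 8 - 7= -4*s^2 + 20*s - 16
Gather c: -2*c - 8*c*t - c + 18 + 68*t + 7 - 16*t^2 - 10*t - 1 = c*(-8*t - 3) - 16*t^2 + 58*t + 24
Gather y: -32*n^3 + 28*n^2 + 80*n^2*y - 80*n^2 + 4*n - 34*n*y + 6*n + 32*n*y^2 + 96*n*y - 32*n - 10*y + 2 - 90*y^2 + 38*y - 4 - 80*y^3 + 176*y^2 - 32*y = -32*n^3 - 52*n^2 - 22*n - 80*y^3 + y^2*(32*n + 86) + y*(80*n^2 + 62*n - 4) - 2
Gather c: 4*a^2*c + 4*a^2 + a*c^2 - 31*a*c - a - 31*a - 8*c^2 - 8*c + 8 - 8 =4*a^2 - 32*a + c^2*(a - 8) + c*(4*a^2 - 31*a - 8)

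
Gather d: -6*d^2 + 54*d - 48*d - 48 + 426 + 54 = -6*d^2 + 6*d + 432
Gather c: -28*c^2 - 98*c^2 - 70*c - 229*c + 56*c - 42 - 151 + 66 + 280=-126*c^2 - 243*c + 153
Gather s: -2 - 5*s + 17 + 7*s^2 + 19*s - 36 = 7*s^2 + 14*s - 21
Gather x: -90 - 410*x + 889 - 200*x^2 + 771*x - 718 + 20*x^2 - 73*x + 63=-180*x^2 + 288*x + 144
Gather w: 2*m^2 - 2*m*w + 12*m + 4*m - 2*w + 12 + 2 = 2*m^2 + 16*m + w*(-2*m - 2) + 14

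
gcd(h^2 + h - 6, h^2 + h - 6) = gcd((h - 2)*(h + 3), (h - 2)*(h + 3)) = h^2 + h - 6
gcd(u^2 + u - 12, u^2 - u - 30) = 1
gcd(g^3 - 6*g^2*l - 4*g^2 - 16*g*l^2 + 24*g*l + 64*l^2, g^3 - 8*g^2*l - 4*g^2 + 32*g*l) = g^2 - 8*g*l - 4*g + 32*l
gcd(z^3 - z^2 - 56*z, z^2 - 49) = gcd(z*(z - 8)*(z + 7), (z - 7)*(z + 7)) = z + 7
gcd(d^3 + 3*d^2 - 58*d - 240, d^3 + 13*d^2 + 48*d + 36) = d + 6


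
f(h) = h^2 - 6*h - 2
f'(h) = 2*h - 6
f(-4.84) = 50.47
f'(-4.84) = -15.68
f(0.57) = -5.10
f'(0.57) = -4.86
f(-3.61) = 32.69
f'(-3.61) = -13.22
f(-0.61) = 2.03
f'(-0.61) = -7.22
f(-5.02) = 53.32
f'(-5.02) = -16.04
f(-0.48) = 1.11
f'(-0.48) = -6.96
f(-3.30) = 28.69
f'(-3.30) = -12.60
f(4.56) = -8.57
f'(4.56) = 3.12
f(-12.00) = 214.00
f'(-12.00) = -30.00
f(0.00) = -2.00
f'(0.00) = -6.00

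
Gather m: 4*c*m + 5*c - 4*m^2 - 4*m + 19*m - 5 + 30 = 5*c - 4*m^2 + m*(4*c + 15) + 25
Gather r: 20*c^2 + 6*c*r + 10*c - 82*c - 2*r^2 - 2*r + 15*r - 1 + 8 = 20*c^2 - 72*c - 2*r^2 + r*(6*c + 13) + 7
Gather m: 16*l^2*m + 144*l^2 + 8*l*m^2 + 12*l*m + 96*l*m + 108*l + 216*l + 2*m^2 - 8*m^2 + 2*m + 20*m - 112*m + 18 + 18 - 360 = 144*l^2 + 324*l + m^2*(8*l - 6) + m*(16*l^2 + 108*l - 90) - 324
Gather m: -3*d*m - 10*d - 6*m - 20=-10*d + m*(-3*d - 6) - 20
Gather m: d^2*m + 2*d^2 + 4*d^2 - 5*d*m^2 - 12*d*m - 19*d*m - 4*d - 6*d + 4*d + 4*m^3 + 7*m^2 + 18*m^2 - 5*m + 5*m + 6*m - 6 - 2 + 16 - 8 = 6*d^2 - 6*d + 4*m^3 + m^2*(25 - 5*d) + m*(d^2 - 31*d + 6)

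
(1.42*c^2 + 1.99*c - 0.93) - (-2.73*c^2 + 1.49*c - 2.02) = 4.15*c^2 + 0.5*c + 1.09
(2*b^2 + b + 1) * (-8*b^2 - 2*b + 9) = -16*b^4 - 12*b^3 + 8*b^2 + 7*b + 9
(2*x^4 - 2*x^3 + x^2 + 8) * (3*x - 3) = 6*x^5 - 12*x^4 + 9*x^3 - 3*x^2 + 24*x - 24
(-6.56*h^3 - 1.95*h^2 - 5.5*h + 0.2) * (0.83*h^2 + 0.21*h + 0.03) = -5.4448*h^5 - 2.9961*h^4 - 5.1713*h^3 - 1.0475*h^2 - 0.123*h + 0.006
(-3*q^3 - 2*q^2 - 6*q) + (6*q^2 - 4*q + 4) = -3*q^3 + 4*q^2 - 10*q + 4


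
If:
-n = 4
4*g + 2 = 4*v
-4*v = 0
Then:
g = -1/2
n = -4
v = 0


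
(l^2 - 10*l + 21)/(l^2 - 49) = (l - 3)/(l + 7)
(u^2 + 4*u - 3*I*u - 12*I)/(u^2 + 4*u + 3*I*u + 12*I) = (u - 3*I)/(u + 3*I)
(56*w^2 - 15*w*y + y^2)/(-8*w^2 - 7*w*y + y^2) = (-7*w + y)/(w + y)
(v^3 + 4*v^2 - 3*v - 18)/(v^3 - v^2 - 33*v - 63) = (v - 2)/(v - 7)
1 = 1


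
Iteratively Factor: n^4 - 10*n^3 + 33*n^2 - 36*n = (n - 3)*(n^3 - 7*n^2 + 12*n) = (n - 3)^2*(n^2 - 4*n) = (n - 4)*(n - 3)^2*(n)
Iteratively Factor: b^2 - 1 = (b + 1)*(b - 1)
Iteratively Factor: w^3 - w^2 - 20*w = (w - 5)*(w^2 + 4*w) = w*(w - 5)*(w + 4)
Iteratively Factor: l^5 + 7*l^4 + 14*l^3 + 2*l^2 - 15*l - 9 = (l + 1)*(l^4 + 6*l^3 + 8*l^2 - 6*l - 9) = (l + 1)^2*(l^3 + 5*l^2 + 3*l - 9) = (l + 1)^2*(l + 3)*(l^2 + 2*l - 3) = (l - 1)*(l + 1)^2*(l + 3)*(l + 3)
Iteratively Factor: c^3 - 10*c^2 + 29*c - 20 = (c - 4)*(c^2 - 6*c + 5) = (c - 4)*(c - 1)*(c - 5)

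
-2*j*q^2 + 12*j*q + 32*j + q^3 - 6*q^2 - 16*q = (-2*j + q)*(q - 8)*(q + 2)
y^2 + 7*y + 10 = (y + 2)*(y + 5)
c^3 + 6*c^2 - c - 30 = (c - 2)*(c + 3)*(c + 5)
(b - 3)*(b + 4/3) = b^2 - 5*b/3 - 4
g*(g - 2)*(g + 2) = g^3 - 4*g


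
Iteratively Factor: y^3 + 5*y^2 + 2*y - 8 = (y + 2)*(y^2 + 3*y - 4) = (y - 1)*(y + 2)*(y + 4)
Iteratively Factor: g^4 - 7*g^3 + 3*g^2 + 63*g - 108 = (g - 3)*(g^3 - 4*g^2 - 9*g + 36) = (g - 3)*(g + 3)*(g^2 - 7*g + 12) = (g - 4)*(g - 3)*(g + 3)*(g - 3)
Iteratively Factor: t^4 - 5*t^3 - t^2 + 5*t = (t + 1)*(t^3 - 6*t^2 + 5*t) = (t - 5)*(t + 1)*(t^2 - t) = (t - 5)*(t - 1)*(t + 1)*(t)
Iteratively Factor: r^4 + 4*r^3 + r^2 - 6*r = (r + 2)*(r^3 + 2*r^2 - 3*r) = (r + 2)*(r + 3)*(r^2 - r) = (r - 1)*(r + 2)*(r + 3)*(r)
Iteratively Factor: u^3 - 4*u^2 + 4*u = (u)*(u^2 - 4*u + 4) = u*(u - 2)*(u - 2)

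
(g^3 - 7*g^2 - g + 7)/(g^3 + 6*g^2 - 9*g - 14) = (g^2 - 8*g + 7)/(g^2 + 5*g - 14)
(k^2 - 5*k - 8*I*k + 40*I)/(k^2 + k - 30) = (k - 8*I)/(k + 6)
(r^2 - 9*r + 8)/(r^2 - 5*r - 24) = (r - 1)/(r + 3)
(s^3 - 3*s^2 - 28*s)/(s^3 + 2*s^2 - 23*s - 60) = s*(s - 7)/(s^2 - 2*s - 15)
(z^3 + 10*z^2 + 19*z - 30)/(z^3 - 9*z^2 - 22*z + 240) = (z^2 + 5*z - 6)/(z^2 - 14*z + 48)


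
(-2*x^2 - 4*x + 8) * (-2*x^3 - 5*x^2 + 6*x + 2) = 4*x^5 + 18*x^4 - 8*x^3 - 68*x^2 + 40*x + 16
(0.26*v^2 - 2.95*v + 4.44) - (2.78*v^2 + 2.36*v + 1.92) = -2.52*v^2 - 5.31*v + 2.52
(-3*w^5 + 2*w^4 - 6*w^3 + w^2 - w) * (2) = -6*w^5 + 4*w^4 - 12*w^3 + 2*w^2 - 2*w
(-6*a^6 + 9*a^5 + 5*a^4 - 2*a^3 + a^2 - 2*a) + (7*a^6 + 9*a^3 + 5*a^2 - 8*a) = a^6 + 9*a^5 + 5*a^4 + 7*a^3 + 6*a^2 - 10*a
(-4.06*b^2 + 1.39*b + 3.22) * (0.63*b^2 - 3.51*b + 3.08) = -2.5578*b^4 + 15.1263*b^3 - 15.3551*b^2 - 7.021*b + 9.9176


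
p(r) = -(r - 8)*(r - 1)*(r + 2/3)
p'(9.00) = -95.00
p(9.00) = -77.33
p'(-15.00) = -927.00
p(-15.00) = 5274.67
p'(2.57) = 21.02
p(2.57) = 27.59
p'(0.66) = 7.69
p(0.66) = -3.31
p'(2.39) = 20.70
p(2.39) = 23.84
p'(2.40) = 20.72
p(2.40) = 24.04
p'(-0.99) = -21.44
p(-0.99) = 5.78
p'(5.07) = 5.39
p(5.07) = 68.41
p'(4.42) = 13.06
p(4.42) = 62.28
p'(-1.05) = -22.81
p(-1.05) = 7.11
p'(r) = -(r - 8)*(r - 1) - (r - 8)*(r + 2/3) - (r - 1)*(r + 2/3)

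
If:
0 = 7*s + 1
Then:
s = -1/7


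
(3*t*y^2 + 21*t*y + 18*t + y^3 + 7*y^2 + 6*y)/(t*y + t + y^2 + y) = (3*t*y + 18*t + y^2 + 6*y)/(t + y)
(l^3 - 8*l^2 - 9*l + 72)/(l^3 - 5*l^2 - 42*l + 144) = (l + 3)/(l + 6)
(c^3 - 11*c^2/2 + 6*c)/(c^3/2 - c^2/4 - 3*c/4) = 2*(c - 4)/(c + 1)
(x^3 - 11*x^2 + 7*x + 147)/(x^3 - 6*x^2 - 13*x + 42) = (x - 7)/(x - 2)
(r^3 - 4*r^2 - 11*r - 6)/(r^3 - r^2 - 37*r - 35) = (r^2 - 5*r - 6)/(r^2 - 2*r - 35)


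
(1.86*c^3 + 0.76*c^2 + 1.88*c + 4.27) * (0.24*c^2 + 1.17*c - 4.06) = 0.4464*c^5 + 2.3586*c^4 - 6.2112*c^3 + 0.1388*c^2 - 2.6369*c - 17.3362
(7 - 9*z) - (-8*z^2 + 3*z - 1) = 8*z^2 - 12*z + 8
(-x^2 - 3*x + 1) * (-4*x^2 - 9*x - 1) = 4*x^4 + 21*x^3 + 24*x^2 - 6*x - 1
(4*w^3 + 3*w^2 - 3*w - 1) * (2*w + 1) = 8*w^4 + 10*w^3 - 3*w^2 - 5*w - 1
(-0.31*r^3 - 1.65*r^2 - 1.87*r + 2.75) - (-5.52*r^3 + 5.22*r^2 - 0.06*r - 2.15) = 5.21*r^3 - 6.87*r^2 - 1.81*r + 4.9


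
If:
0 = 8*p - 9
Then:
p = 9/8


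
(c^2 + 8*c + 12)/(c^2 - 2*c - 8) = (c + 6)/(c - 4)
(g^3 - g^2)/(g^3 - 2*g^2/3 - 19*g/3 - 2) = 3*g^2*(1 - g)/(-3*g^3 + 2*g^2 + 19*g + 6)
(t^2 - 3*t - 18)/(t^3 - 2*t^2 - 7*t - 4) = (-t^2 + 3*t + 18)/(-t^3 + 2*t^2 + 7*t + 4)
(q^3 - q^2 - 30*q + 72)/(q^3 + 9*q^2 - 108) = (q - 4)/(q + 6)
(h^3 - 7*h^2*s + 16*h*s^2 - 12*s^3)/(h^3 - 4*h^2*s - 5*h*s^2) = (-h^3 + 7*h^2*s - 16*h*s^2 + 12*s^3)/(h*(-h^2 + 4*h*s + 5*s^2))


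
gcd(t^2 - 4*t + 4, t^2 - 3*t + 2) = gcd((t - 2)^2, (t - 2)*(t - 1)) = t - 2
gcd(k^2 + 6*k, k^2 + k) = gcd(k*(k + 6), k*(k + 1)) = k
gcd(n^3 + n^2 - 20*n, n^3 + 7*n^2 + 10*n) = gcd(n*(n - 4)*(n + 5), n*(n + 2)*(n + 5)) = n^2 + 5*n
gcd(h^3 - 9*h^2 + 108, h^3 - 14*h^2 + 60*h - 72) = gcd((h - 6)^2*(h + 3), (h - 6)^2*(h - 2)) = h^2 - 12*h + 36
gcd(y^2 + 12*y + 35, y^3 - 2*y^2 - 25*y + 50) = y + 5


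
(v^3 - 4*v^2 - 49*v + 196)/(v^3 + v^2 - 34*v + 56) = (v - 7)/(v - 2)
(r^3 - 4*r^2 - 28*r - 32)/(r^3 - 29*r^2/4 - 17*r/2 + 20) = 4*(r + 2)/(4*r - 5)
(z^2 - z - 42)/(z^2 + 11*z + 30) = (z - 7)/(z + 5)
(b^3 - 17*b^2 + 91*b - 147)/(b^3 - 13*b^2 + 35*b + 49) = (b - 3)/(b + 1)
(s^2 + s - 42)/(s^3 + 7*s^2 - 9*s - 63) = (s - 6)/(s^2 - 9)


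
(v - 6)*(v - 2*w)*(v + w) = v^3 - v^2*w - 6*v^2 - 2*v*w^2 + 6*v*w + 12*w^2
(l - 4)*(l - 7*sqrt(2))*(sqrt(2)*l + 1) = sqrt(2)*l^3 - 13*l^2 - 4*sqrt(2)*l^2 - 7*sqrt(2)*l + 52*l + 28*sqrt(2)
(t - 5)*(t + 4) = t^2 - t - 20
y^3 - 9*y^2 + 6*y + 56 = (y - 7)*(y - 4)*(y + 2)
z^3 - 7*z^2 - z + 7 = (z - 7)*(z - 1)*(z + 1)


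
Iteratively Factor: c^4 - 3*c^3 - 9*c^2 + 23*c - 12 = (c - 1)*(c^3 - 2*c^2 - 11*c + 12) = (c - 1)^2*(c^2 - c - 12) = (c - 4)*(c - 1)^2*(c + 3)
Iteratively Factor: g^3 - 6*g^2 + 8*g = (g - 4)*(g^2 - 2*g) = g*(g - 4)*(g - 2)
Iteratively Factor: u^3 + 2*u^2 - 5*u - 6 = (u + 3)*(u^2 - u - 2) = (u - 2)*(u + 3)*(u + 1)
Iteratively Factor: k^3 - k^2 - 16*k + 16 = (k - 1)*(k^2 - 16) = (k - 1)*(k + 4)*(k - 4)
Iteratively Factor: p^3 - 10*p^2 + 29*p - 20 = (p - 5)*(p^2 - 5*p + 4) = (p - 5)*(p - 4)*(p - 1)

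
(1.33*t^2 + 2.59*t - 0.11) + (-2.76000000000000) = 1.33*t^2 + 2.59*t - 2.87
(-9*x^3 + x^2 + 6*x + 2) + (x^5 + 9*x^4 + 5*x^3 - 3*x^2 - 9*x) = x^5 + 9*x^4 - 4*x^3 - 2*x^2 - 3*x + 2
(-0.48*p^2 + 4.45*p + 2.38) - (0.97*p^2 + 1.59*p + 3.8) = -1.45*p^2 + 2.86*p - 1.42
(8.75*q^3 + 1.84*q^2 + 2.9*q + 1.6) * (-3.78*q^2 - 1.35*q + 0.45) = -33.075*q^5 - 18.7677*q^4 - 9.5085*q^3 - 9.135*q^2 - 0.855*q + 0.72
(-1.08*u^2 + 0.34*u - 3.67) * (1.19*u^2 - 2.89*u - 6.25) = -1.2852*u^4 + 3.5258*u^3 + 1.4001*u^2 + 8.4813*u + 22.9375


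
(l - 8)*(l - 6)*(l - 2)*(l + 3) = l^4 - 13*l^3 + 28*l^2 + 132*l - 288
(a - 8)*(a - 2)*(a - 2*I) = a^3 - 10*a^2 - 2*I*a^2 + 16*a + 20*I*a - 32*I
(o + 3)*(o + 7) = o^2 + 10*o + 21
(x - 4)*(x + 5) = x^2 + x - 20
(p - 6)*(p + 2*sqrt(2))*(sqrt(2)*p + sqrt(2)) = sqrt(2)*p^3 - 5*sqrt(2)*p^2 + 4*p^2 - 20*p - 6*sqrt(2)*p - 24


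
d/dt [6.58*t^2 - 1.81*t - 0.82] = 13.16*t - 1.81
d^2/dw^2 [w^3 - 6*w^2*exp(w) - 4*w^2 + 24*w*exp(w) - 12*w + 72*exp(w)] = -6*w^2*exp(w) + 6*w + 108*exp(w) - 8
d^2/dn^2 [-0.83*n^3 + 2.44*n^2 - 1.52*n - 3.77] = 4.88 - 4.98*n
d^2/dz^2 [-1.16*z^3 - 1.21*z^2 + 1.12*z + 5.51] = -6.96*z - 2.42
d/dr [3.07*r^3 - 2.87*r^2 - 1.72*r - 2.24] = 9.21*r^2 - 5.74*r - 1.72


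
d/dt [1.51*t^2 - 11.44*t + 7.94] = 3.02*t - 11.44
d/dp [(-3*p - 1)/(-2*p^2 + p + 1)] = (6*p^2 - 3*p - (3*p + 1)*(4*p - 1) - 3)/(-2*p^2 + p + 1)^2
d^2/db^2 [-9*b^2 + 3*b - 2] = -18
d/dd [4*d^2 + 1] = 8*d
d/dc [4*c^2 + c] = 8*c + 1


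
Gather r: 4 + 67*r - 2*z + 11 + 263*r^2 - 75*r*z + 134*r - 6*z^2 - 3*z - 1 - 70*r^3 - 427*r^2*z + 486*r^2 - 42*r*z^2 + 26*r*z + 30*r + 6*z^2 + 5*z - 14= -70*r^3 + r^2*(749 - 427*z) + r*(-42*z^2 - 49*z + 231)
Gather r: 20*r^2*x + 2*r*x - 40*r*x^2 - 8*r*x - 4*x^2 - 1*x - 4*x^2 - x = 20*r^2*x + r*(-40*x^2 - 6*x) - 8*x^2 - 2*x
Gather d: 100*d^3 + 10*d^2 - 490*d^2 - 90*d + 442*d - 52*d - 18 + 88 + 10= 100*d^3 - 480*d^2 + 300*d + 80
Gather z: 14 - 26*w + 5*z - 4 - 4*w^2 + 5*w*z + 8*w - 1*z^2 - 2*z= -4*w^2 - 18*w - z^2 + z*(5*w + 3) + 10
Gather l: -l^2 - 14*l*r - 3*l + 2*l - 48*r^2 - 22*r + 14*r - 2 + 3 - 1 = -l^2 + l*(-14*r - 1) - 48*r^2 - 8*r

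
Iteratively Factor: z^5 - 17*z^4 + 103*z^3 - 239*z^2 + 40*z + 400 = (z - 5)*(z^4 - 12*z^3 + 43*z^2 - 24*z - 80) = (z - 5)^2*(z^3 - 7*z^2 + 8*z + 16) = (z - 5)^2*(z + 1)*(z^2 - 8*z + 16) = (z - 5)^2*(z - 4)*(z + 1)*(z - 4)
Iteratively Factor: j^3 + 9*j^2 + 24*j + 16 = (j + 4)*(j^2 + 5*j + 4) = (j + 4)^2*(j + 1)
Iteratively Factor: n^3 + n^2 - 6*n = (n + 3)*(n^2 - 2*n) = n*(n + 3)*(n - 2)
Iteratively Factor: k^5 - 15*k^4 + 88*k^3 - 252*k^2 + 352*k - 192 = (k - 2)*(k^4 - 13*k^3 + 62*k^2 - 128*k + 96) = (k - 4)*(k - 2)*(k^3 - 9*k^2 + 26*k - 24) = (k - 4)*(k - 2)^2*(k^2 - 7*k + 12) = (k - 4)^2*(k - 2)^2*(k - 3)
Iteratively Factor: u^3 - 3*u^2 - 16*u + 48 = (u - 3)*(u^2 - 16) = (u - 4)*(u - 3)*(u + 4)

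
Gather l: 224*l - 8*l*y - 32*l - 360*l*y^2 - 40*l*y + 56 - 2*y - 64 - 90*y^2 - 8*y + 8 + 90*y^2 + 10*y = l*(-360*y^2 - 48*y + 192)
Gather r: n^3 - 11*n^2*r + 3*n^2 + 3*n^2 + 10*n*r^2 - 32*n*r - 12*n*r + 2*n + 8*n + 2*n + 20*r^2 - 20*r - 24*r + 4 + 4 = n^3 + 6*n^2 + 12*n + r^2*(10*n + 20) + r*(-11*n^2 - 44*n - 44) + 8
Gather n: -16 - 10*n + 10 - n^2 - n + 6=-n^2 - 11*n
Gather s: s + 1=s + 1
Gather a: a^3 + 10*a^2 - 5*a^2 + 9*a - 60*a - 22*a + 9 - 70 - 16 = a^3 + 5*a^2 - 73*a - 77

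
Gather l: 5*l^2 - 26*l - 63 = 5*l^2 - 26*l - 63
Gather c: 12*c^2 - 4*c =12*c^2 - 4*c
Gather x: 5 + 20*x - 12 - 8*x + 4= 12*x - 3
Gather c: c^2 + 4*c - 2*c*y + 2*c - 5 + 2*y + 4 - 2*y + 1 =c^2 + c*(6 - 2*y)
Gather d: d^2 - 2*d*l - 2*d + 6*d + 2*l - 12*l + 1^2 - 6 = d^2 + d*(4 - 2*l) - 10*l - 5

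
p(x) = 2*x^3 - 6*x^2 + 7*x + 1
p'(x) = 6*x^2 - 12*x + 7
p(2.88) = 19.17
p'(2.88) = 22.21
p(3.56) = 40.11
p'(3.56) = 40.32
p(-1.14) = -17.74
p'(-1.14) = 28.48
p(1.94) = 6.60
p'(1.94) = 6.30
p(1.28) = 4.32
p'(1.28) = 1.47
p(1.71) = 5.43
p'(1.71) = 4.02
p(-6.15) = -734.20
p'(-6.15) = 307.74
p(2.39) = 10.76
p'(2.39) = 12.59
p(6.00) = 259.00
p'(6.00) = 151.00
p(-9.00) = -2006.00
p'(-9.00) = 601.00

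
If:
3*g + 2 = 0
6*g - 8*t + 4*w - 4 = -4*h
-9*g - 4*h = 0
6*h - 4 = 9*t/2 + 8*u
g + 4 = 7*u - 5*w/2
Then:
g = -2/3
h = 3/2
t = -10/429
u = 365/572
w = 389/858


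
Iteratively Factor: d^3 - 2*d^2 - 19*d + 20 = (d - 5)*(d^2 + 3*d - 4) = (d - 5)*(d - 1)*(d + 4)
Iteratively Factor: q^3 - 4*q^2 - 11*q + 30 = (q - 5)*(q^2 + q - 6) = (q - 5)*(q - 2)*(q + 3)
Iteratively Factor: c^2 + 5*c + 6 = (c + 2)*(c + 3)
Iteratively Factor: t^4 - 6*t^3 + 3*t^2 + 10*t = (t - 5)*(t^3 - t^2 - 2*t) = (t - 5)*(t - 2)*(t^2 + t) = t*(t - 5)*(t - 2)*(t + 1)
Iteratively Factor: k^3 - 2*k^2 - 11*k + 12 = (k + 3)*(k^2 - 5*k + 4) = (k - 4)*(k + 3)*(k - 1)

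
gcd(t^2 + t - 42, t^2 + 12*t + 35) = t + 7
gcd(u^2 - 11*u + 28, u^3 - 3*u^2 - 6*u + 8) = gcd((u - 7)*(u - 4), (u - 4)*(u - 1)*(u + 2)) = u - 4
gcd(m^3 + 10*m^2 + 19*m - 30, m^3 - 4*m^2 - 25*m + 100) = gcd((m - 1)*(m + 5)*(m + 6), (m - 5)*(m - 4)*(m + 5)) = m + 5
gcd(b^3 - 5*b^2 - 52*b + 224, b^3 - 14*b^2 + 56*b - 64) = b^2 - 12*b + 32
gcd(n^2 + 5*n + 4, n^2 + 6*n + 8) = n + 4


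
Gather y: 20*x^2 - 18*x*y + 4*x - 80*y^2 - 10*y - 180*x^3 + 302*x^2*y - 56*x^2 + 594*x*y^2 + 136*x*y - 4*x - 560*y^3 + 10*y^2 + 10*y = -180*x^3 - 36*x^2 - 560*y^3 + y^2*(594*x - 70) + y*(302*x^2 + 118*x)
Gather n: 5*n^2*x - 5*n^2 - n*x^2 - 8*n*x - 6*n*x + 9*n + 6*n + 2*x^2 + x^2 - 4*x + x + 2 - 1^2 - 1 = n^2*(5*x - 5) + n*(-x^2 - 14*x + 15) + 3*x^2 - 3*x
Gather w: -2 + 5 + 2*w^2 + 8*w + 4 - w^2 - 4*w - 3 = w^2 + 4*w + 4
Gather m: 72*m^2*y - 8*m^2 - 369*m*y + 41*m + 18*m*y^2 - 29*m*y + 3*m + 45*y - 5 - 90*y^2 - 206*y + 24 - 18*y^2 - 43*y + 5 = m^2*(72*y - 8) + m*(18*y^2 - 398*y + 44) - 108*y^2 - 204*y + 24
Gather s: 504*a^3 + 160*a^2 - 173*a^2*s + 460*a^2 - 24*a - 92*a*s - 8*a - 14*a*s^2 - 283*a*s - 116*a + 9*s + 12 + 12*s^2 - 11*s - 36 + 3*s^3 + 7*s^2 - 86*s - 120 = 504*a^3 + 620*a^2 - 148*a + 3*s^3 + s^2*(19 - 14*a) + s*(-173*a^2 - 375*a - 88) - 144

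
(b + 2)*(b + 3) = b^2 + 5*b + 6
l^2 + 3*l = l*(l + 3)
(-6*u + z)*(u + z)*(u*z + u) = -6*u^3*z - 6*u^3 - 5*u^2*z^2 - 5*u^2*z + u*z^3 + u*z^2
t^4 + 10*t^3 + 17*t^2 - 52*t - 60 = (t - 2)*(t + 1)*(t + 5)*(t + 6)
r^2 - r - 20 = (r - 5)*(r + 4)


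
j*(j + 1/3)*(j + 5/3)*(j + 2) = j^4 + 4*j^3 + 41*j^2/9 + 10*j/9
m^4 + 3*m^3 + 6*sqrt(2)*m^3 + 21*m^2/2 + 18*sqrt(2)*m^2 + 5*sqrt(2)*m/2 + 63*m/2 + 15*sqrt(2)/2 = (m + 3)*(m + sqrt(2)/2)^2*(m + 5*sqrt(2))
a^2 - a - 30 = (a - 6)*(a + 5)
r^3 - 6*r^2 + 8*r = r*(r - 4)*(r - 2)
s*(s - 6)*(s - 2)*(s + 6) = s^4 - 2*s^3 - 36*s^2 + 72*s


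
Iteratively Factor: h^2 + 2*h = (h)*(h + 2)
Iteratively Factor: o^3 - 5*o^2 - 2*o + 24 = (o - 3)*(o^2 - 2*o - 8) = (o - 4)*(o - 3)*(o + 2)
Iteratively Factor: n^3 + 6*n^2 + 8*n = (n + 2)*(n^2 + 4*n) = n*(n + 2)*(n + 4)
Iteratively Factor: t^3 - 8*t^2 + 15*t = (t - 3)*(t^2 - 5*t) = (t - 5)*(t - 3)*(t)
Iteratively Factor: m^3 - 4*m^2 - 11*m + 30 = (m - 2)*(m^2 - 2*m - 15) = (m - 2)*(m + 3)*(m - 5)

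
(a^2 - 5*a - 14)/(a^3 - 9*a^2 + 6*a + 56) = 1/(a - 4)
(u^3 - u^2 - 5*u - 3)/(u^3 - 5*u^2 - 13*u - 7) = (u - 3)/(u - 7)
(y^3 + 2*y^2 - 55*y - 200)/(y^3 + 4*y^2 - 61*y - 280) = (y + 5)/(y + 7)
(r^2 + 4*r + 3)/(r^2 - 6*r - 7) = (r + 3)/(r - 7)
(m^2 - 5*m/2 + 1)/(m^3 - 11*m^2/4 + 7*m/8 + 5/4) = 4*(2*m - 1)/(8*m^2 - 6*m - 5)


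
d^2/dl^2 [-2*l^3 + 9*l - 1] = -12*l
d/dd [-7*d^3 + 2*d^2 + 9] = d*(4 - 21*d)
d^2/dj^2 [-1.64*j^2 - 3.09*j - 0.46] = -3.28000000000000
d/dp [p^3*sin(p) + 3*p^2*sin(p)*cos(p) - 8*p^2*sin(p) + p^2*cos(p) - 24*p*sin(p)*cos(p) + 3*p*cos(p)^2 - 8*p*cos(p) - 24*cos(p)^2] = p^3*cos(p) + 2*p^2*sin(p) - 8*p^2*cos(p) + 3*p^2*cos(2*p) - 8*p*sin(p) + 2*p*cos(p) - 24*p*cos(2*p) + 12*sin(2*p) - 8*cos(p) + 3*cos(2*p)/2 + 3/2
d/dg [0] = 0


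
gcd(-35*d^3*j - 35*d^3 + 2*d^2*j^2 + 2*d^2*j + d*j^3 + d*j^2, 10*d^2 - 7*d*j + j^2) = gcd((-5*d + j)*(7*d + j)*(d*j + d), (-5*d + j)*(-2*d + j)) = 5*d - j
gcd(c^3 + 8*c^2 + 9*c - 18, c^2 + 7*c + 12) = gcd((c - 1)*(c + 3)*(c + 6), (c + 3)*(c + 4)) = c + 3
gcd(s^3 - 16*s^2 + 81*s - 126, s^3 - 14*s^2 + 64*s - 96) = s - 6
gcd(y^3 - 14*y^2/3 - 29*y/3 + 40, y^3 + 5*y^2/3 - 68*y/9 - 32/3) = y^2 + y/3 - 8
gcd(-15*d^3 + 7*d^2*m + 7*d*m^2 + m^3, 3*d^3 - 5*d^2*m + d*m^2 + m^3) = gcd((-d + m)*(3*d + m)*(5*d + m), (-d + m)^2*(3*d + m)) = 3*d^2 - 2*d*m - m^2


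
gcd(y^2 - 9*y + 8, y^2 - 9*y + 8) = y^2 - 9*y + 8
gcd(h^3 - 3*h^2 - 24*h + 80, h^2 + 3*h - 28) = h - 4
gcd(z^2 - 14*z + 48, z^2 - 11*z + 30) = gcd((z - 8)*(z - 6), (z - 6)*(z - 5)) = z - 6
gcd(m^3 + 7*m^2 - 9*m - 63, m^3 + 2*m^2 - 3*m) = m + 3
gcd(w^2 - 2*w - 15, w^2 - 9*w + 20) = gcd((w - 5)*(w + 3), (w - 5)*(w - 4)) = w - 5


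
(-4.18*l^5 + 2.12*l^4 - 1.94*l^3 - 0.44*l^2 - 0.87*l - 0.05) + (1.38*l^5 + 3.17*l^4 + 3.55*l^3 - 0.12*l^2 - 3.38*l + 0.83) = -2.8*l^5 + 5.29*l^4 + 1.61*l^3 - 0.56*l^2 - 4.25*l + 0.78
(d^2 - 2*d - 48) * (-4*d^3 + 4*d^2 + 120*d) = -4*d^5 + 12*d^4 + 304*d^3 - 432*d^2 - 5760*d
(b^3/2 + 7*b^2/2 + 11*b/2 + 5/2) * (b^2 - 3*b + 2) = b^5/2 + 2*b^4 - 4*b^3 - 7*b^2 + 7*b/2 + 5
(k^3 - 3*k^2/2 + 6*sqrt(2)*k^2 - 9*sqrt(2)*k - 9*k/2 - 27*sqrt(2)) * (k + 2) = k^4 + k^3/2 + 6*sqrt(2)*k^3 - 15*k^2/2 + 3*sqrt(2)*k^2 - 45*sqrt(2)*k - 9*k - 54*sqrt(2)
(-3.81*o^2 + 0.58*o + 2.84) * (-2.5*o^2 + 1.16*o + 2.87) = 9.525*o^4 - 5.8696*o^3 - 17.3619*o^2 + 4.959*o + 8.1508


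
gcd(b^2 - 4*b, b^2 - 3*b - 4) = b - 4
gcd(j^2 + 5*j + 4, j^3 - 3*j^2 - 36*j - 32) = j^2 + 5*j + 4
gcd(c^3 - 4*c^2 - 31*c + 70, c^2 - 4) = c - 2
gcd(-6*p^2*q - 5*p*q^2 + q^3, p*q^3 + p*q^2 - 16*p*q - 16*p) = 1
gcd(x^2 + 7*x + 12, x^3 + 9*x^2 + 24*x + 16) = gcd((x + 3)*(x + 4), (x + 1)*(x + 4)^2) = x + 4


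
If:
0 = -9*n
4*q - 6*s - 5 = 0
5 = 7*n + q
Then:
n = 0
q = 5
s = 5/2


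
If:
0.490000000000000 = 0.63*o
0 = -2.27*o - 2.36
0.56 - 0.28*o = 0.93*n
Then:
No Solution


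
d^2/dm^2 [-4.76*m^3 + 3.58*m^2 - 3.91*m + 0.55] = 7.16 - 28.56*m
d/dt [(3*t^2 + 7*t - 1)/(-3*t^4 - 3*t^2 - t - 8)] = (-(6*t + 7)*(3*t^4 + 3*t^2 + t + 8) + (3*t^2 + 7*t - 1)*(12*t^3 + 6*t + 1))/(3*t^4 + 3*t^2 + t + 8)^2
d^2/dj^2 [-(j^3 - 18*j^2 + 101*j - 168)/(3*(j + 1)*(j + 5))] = 32*(-5*j^3 + 3*j^2 + 93*j + 181)/(j^6 + 18*j^5 + 123*j^4 + 396*j^3 + 615*j^2 + 450*j + 125)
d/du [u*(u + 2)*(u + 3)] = 3*u^2 + 10*u + 6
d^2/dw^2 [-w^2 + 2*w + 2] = -2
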